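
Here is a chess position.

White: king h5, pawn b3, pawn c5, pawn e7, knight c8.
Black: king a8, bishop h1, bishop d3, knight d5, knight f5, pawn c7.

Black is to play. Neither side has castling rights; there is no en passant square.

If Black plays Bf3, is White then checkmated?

After Bf3: white king on h5; in check: yes, from the black bishop on f3.
White has 2 legal replies: Kg6, Kg5.
In check but a legal move exists → not checkmate.

no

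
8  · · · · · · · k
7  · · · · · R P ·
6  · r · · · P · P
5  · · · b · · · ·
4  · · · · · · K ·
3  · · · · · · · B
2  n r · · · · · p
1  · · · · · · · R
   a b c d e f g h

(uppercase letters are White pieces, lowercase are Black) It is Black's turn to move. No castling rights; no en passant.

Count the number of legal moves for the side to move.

Black to move; king on h8.
In check: yes, from the white pawn on g7.
Legal moves: Kg8, Kh7.
Count: 2.

2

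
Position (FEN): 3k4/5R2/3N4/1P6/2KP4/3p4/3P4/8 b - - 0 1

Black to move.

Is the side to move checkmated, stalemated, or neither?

Black to move; black king on d8.
In check: no.
King squares — c7: attacked by Rf7; d7: attacked by Rf7; e7: attacked by Rf7; c8: attacked by Nd6; e8: attacked by Nd6.
Legal moves for Black: none.
Not in check and no legal moves → stalemate.

stalemate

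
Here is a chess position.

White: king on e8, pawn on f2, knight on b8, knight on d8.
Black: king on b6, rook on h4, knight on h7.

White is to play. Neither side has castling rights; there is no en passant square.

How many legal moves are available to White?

White to move; king on e8.
In check: no.
Legal moves: Kf7, Ke7, Kd7, Nf7, Nb7, Ne6, Ndc6, Nd7+, Nbc6, Na6, f3, f4.
Count: 12.

12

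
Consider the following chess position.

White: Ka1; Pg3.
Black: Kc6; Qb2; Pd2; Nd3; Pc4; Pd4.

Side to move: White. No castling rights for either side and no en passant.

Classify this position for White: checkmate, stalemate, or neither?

checkmate

White to move; white king on a1.
In check: yes, from the black queen on b2.
King squares — b1: attacked by Qb2; a2: attacked by Qb2; b2: attacked by Nd3.
Legal moves for White: none.
In check with no legal moves → checkmate.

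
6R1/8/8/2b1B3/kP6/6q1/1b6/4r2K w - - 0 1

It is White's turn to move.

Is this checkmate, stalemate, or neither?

White to move; white king on h1.
In check: yes, from the black rook on e1.
King squares — g1: attacked by Re1; g2: attacked by Qg3; h2: attacked by Qg3.
Legal moves for White: none.
In check with no legal moves → checkmate.

checkmate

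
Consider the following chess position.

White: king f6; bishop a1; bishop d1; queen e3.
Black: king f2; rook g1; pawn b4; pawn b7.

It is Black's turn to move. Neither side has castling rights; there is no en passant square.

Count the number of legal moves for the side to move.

Black to move; king on f2.
In check: yes, from the white queen on e3.
Legal moves: Kxe3, Kg2, Kf1.
Count: 3.

3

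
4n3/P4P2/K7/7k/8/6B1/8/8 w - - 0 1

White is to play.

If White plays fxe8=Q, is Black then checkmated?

After fxe8=Q: black king on h5; in check: yes, from the white queen on e8.
Black has 3 legal replies: Kh6, Kg5, Kg4.
In check but a legal move exists → not checkmate.

no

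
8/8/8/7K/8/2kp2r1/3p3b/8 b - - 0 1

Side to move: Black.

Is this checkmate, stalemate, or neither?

neither

Black to move; black king on c3.
In check: no.
Legal moves for Black include: Rg8, Rg7, Rg6, Rg5+, Rg4, Rh3+, Rf3, Re3, Rg2, Rg1, Kd4, Kc4, Kb4, Kb3, Kc2, Kb2, Bg1, d1=Q+, ... (list truncated; more exist).
Black has legal moves and is not in check → neither.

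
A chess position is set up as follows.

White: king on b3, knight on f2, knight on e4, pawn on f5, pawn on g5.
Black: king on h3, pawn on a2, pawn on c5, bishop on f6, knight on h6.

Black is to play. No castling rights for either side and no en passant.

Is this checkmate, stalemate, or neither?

Black to move; black king on h3.
In check: yes, from the white knight on f2.
Legal moves for Black: Kh4, Kh2, Kg2.
Black is in check but has 3 legal moves → neither.

neither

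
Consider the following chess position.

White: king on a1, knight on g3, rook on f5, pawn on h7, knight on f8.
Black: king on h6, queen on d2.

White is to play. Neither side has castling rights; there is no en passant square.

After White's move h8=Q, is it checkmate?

After h8=Q: black king on h6; in check: yes, from the white queen on h8.
King squares — g5: attacked by Rf5; h5: attacked by Ng3; g6: attacked by Nf8; g7: attacked by Qh8; h7: attacked by Nf8.
Black has no legal moves → checkmate.

yes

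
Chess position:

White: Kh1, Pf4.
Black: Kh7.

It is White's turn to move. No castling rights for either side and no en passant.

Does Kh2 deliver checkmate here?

no

After Kh2: black king on h7; in check: no.
Black is not in check, so this cannot be checkmate.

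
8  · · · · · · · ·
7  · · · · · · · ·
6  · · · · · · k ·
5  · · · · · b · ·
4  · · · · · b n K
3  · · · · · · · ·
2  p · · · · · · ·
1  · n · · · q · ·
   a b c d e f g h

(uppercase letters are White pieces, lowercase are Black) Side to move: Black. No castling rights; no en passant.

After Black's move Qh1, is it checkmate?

After Qh1: white king on h4; in check: yes, from the black queen on h1.
King squares — g3: attacked by Bf4; h3: attacked by Qh1; g4: attacked by Bf5; g5: attacked by Bf4; h5: attacked by Qh1.
White has no legal moves → checkmate.

yes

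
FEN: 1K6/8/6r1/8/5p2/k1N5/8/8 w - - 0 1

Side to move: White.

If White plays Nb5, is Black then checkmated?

After Nb5: black king on a3; in check: yes, from the white knight on b5.
Black has 5 legal replies: Kb4, Ka4, Kb3, Kb2, Ka2.
In check but a legal move exists → not checkmate.

no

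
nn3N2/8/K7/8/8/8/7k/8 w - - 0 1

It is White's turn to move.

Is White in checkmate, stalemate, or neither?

White to move; white king on a6.
In check: yes, from the black knight on b8.
Legal moves for White: Kb7, Ka7, Kb5, Ka5.
White is in check but has 4 legal moves → neither.

neither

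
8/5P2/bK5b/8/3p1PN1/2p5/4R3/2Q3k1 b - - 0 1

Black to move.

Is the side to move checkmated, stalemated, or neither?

checkmate

Black to move; black king on g1.
In check: yes, from the white queen on c1.
King squares — f1: attacked by Qc1; h1: attacked by Qc1; f2: attacked by Re2; g2: attacked by Re2; h2: attacked by Re2.
Legal moves for Black: none.
In check with no legal moves → checkmate.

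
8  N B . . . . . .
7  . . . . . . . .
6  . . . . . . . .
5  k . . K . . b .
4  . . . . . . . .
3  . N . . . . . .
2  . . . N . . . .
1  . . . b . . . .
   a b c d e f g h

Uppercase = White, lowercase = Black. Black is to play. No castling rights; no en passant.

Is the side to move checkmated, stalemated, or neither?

Black to move; black king on a5.
In check: yes, from the white knight on b3.
Legal moves for Black: Ka6, Kb5, Kb4, Ka4, Bxb3+.
Black is in check but has 5 legal moves → neither.

neither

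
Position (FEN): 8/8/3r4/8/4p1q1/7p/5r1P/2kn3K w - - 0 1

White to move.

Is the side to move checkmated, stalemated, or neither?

stalemate

White to move; white king on h1.
In check: no.
King squares — g1: attacked by Qg4; g2: attacked by Rf2; h2: own pawn.
Legal moves for White: none.
Not in check and no legal moves → stalemate.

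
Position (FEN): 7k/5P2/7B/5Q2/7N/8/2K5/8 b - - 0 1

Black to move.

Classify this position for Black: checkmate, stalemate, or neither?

stalemate

Black to move; black king on h8.
In check: no.
King squares — g7: attacked by Bh6; h7: attacked by Qf5; g8: attacked by Pf7.
Legal moves for Black: none.
Not in check and no legal moves → stalemate.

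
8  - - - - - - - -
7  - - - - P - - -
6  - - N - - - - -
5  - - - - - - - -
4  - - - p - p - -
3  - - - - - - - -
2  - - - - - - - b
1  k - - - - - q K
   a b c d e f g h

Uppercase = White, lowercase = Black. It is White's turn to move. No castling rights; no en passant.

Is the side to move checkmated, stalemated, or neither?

checkmate

White to move; white king on h1.
In check: yes, from the black queen on g1.
King squares — g1: attacked by Bh2; g2: attacked by Qg1; h2: attacked by Qg1.
Legal moves for White: none.
In check with no legal moves → checkmate.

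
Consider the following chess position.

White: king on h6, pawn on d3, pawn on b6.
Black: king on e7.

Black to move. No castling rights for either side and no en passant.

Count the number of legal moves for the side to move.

8

Black to move; king on e7.
In check: no.
Legal moves: Kf8, Ke8, Kd8, Kf7, Kd7, Kf6, Ke6, Kd6.
Count: 8.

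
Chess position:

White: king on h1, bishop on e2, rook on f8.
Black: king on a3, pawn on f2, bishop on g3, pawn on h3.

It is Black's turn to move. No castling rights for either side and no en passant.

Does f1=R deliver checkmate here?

After f1=R: white king on h1; in check: yes, from the black rook on f1.
White has 2 legal replies: Rxf1, Bxf1.
In check but a legal move exists → not checkmate.

no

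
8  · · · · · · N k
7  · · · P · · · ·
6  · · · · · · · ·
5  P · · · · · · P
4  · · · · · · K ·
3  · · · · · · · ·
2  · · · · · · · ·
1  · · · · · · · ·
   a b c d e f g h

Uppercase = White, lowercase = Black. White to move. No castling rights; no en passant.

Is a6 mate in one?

After a6: black king on h8; in check: no.
Black is not in check, so this cannot be checkmate.

no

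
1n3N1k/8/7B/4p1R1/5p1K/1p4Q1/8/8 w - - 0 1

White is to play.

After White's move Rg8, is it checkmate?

yes

After Rg8: black king on h8; in check: yes, from the white rook on g8.
King squares — g7: attacked by Qg3; h7: attacked by Nf8; g8: attacked by Qg3.
Black has no legal moves → checkmate.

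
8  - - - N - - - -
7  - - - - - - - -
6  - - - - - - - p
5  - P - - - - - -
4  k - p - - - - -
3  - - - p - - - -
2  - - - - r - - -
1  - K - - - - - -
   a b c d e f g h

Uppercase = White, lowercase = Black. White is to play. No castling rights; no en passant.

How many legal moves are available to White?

White to move; king on b1.
In check: no.
Legal moves: Nf7, Nb7, Ne6, Nc6, Kc1, Ka1, b6.
Count: 7.

7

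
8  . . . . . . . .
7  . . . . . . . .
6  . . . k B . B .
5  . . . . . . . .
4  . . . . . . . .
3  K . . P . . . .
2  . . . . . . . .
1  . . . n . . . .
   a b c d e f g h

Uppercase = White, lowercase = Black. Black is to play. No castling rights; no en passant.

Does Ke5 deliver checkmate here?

no

After Ke5: white king on a3; in check: no.
White is not in check, so this cannot be checkmate.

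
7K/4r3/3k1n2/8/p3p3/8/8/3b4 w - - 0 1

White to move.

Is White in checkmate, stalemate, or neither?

stalemate

White to move; white king on h8.
In check: no.
King squares — g7: attacked by Re7; h7: attacked by Nf6; g8: attacked by Nf6.
Legal moves for White: none.
Not in check and no legal moves → stalemate.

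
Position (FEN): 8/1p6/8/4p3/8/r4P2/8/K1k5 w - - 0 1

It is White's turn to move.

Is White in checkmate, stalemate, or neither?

White to move; white king on a1.
In check: yes, from the black rook on a3.
King squares — b1: attacked by Kc1; a2: attacked by Ra3; b2: attacked by Kc1.
Legal moves for White: none.
In check with no legal moves → checkmate.

checkmate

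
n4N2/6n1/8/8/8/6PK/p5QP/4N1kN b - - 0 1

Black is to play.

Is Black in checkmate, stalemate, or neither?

checkmate

Black to move; black king on g1.
In check: yes, from the white queen on g2.
King squares — f1: attacked by Qg2; h1: attacked by Qg2; f2: attacked by Nh1; g2: attacked by Ne1; h2: attacked by Qg2.
Legal moves for Black: none.
In check with no legal moves → checkmate.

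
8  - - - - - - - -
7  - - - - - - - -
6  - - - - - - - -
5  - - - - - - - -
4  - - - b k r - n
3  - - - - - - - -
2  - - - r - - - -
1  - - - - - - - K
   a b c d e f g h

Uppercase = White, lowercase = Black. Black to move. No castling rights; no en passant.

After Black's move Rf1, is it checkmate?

After Rf1: white king on h1; in check: yes, from the black rook on f1.
King squares — g1: attacked by Rf1; g2: attacked by Rd2; h2: attacked by Rd2.
White has no legal moves → checkmate.

yes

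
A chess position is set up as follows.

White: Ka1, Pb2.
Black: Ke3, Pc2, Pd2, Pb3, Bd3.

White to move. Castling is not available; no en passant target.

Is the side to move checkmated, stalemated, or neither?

stalemate

White to move; white king on a1.
In check: no.
King squares — b1: attacked by Pc2; a2: attacked by Pb3; b2: own pawn.
Legal moves for White: none.
Not in check and no legal moves → stalemate.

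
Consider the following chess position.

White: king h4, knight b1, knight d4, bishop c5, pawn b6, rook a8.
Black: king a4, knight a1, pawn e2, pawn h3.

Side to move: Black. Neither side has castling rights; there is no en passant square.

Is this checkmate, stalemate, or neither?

checkmate

Black to move; black king on a4.
In check: yes, from the white rook on a8.
King squares — a3: attacked by Nb1; b3: attacked by Nd4; b4: attacked by Bc5; a5: attacked by Ra8; b5: attacked by Nd4.
Legal moves for Black: none.
In check with no legal moves → checkmate.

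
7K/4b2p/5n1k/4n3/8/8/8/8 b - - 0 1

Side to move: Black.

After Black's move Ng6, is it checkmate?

yes

After Ng6: white king on h8; in check: yes, from the black knight on g6.
King squares — g7: attacked by Kh6; h7: attacked by Nf6; g8: attacked by Nf6.
White has no legal moves → checkmate.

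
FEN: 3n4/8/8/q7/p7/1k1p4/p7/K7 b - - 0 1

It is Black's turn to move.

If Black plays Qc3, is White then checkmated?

yes

After Qc3: white king on a1; in check: yes, from the black queen on c3.
King squares — b1: attacked by Pa2; a2: attacked by Kb3; b2: attacked by Kb3.
White has no legal moves → checkmate.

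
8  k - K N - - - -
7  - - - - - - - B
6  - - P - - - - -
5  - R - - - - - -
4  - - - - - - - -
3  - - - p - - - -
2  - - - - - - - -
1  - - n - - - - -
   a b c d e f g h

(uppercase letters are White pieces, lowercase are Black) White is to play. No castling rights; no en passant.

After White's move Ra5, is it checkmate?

After Ra5: black king on a8; in check: yes, from the white rook on a5.
King squares — a7: attacked by Ra5; b7: attacked by Pc6; b8: attacked by Kc8.
Black has no legal moves → checkmate.

yes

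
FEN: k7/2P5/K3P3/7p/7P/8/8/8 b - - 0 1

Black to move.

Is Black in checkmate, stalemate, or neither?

Black to move; black king on a8.
In check: no.
King squares — a7: attacked by Ka6; b7: attacked by Ka6; b8: attacked by Pc7.
Legal moves for Black: none.
Not in check and no legal moves → stalemate.

stalemate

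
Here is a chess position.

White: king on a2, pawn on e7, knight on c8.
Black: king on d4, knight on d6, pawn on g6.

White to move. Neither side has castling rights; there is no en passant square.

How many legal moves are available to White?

12

White to move; king on a2.
In check: no.
Legal moves: Na7, Nxd6, Nb6, Kb3, Ka3, Kb2, Kb1, Ka1, e8=Q, e8=R, e8=B, e8=N.
Count: 12.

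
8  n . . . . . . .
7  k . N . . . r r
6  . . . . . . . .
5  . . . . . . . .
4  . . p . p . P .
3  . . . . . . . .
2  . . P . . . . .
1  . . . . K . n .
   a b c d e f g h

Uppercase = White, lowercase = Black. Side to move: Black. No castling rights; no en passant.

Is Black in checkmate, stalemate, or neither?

neither

Black to move; black king on a7.
In check: no.
Legal moves for Black include: Nxc7, Nb6, Rh8, Rh6, Rh5, Rh4, Rh3, Rh2, Rh1, Rg8, Rf7, Re7, Rd7, Rxc7, Rg6, Rg5, Rxg4, Kb8, ... (list truncated; more exist).
Black has legal moves and is not in check → neither.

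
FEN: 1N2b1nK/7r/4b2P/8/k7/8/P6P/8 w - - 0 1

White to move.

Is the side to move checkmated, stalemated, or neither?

neither

White to move; white king on h8.
In check: yes, from the black rook on h7.
King squares — g7: attacked by Rh7; h7: available; g8: attacked by Be6.
Legal moves for White: Kxh7.
White is in check but has 1 legal move → neither.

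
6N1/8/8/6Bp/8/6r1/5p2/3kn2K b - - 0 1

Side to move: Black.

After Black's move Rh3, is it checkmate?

After Rh3: white king on h1; in check: yes, from the black rook on h3.
King squares — g1: attacked by Pf2; g2: attacked by Ne1; h2: attacked by Rh3.
White has no legal moves → checkmate.

yes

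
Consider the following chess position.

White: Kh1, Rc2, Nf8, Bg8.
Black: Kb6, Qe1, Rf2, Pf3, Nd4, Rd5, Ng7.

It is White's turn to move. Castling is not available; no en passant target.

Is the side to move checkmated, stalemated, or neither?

White to move; white king on h1.
In check: yes, from the black queen on e1.
King squares — g1: attacked by Qe1; g2: attacked by Rf2; h2: attacked by Rf2.
Legal moves for White: none.
In check with no legal moves → checkmate.

checkmate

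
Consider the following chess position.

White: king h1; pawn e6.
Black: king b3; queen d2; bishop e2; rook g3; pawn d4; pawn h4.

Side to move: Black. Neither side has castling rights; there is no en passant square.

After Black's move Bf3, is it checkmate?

After Bf3: white king on h1; in check: yes, from the black bishop on f3.
King squares — g1: attacked by Rg3; g2: attacked by Qd2; h2: attacked by Qd2.
White has no legal moves → checkmate.

yes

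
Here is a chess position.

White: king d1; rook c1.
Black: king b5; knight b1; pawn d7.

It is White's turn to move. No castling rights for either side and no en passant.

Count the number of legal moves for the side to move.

White to move; king on d1.
In check: no.
Legal moves: Ke2, Kc2, Ke1, Rc8, Rc7, Rc6, Rc5+, Rc4, Rc3, Rc2, Rxb1+.
Count: 11.

11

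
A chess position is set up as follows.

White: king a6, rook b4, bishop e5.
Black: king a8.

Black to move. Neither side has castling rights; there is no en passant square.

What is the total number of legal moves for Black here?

Black to move; king on a8.
In check: no.
Legal moves: none.
Count: 0.

0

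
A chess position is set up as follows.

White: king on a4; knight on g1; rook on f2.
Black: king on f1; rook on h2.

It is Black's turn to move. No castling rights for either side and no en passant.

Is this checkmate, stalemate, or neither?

Black to move; black king on f1.
In check: yes, from the white rook on f2.
Legal moves for Black: Kxf2, Kxg1, Ke1, Rxf2.
Black is in check but has 4 legal moves → neither.

neither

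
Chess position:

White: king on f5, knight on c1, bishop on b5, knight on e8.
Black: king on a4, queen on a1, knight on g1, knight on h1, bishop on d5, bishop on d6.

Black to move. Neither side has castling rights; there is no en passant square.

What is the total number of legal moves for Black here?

Black to move; king on a4.
In check: yes, from the white bishop on b5.
Legal moves: Kxb5, Ka5, Kb4, Ka3.
Count: 4.

4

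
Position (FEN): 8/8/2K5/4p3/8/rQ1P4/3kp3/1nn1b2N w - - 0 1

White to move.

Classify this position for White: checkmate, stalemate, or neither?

White to move; white king on c6.
In check: no.
Legal moves for White include: Kd7, Kc7, Kb7, Kd6, Kb6, Kd5, Kc5, Kb5, Qg8, Qb8, Qf7, Qb7, Qe6, Qb6, Qd5, Qb5, Qc4, Qb4+, ... (list truncated; more exist).
White has legal moves and is not in check → neither.

neither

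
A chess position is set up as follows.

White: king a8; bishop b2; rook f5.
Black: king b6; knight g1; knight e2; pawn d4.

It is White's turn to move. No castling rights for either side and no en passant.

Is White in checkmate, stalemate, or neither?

neither

White to move; white king on a8.
In check: no.
Legal moves for White include: Kb8, Rf8, Rf7, Rf6+, Rh5, Rg5, Re5, Rd5, Rc5, Rb5+, Ra5, Rf4, Rf3, Rf2, Rf1, Bxd4+, Bc3, Ba3, ... (list truncated; more exist).
White has legal moves and is not in check → neither.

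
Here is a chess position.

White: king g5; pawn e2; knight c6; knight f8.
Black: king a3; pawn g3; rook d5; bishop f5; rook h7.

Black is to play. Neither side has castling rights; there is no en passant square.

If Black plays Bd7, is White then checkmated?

no

After Bd7: white king on g5; in check: yes, from the black rook on d5.
White has 4 legal replies: Kg6, Kf6, Kf4, Ne5.
In check but a legal move exists → not checkmate.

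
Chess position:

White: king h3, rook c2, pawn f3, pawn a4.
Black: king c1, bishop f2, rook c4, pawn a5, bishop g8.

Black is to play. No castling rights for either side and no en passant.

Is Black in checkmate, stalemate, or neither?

neither

Black to move; black king on c1.
In check: yes, from the white rook on c2.
Legal moves for Black: Kxc2, Kd1, Kb1, Rxc2.
Black is in check but has 4 legal moves → neither.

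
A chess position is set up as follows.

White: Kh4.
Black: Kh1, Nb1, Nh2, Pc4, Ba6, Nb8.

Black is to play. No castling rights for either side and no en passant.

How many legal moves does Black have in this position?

14

Black to move; king on h1.
In check: no.
Legal moves: Nd7, Nc6, Bc8, Bb7, Bb5, Ng4, Nf3+, Nf1, Kg2, Kg1, Nc3, Na3, Nd2, c3.
Count: 14.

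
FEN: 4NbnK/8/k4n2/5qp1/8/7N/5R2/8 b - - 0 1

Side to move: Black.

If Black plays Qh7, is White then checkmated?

yes

After Qh7: white king on h8; in check: yes, from the black queen on h7.
King squares — g7: attacked by Qh7; h7: attacked by Nf6; g8: attacked by Nf6.
White has no legal moves → checkmate.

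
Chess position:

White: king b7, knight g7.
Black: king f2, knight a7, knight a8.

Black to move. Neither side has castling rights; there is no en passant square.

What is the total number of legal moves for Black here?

13

Black to move; king on f2.
In check: no.
Legal moves: Nc7, Nb6, Nc8, Nc6, Nb5, Kg3, Kf3, Ke3, Kg2, Ke2, Kg1, Kf1, Ke1.
Count: 13.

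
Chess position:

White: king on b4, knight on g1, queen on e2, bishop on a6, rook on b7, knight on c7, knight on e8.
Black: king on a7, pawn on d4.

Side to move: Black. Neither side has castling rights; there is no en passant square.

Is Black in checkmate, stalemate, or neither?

Black to move; black king on a7.
In check: yes, from the white rook on b7.
King squares — a6: attacked by Qe2; b6: attacked by Rb7; b7: attacked by Ba6; a8: attacked by Nc7; b8: attacked by Rb7.
Legal moves for Black: none.
In check with no legal moves → checkmate.

checkmate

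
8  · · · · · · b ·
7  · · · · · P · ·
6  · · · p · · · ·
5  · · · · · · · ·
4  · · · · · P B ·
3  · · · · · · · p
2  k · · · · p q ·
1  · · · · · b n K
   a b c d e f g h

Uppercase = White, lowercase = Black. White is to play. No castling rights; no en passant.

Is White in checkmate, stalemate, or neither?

checkmate

White to move; white king on h1.
In check: yes, from the black queen on g2.
King squares — g1: attacked by Pf2; g2: attacked by Bf1; h2: attacked by Qg2.
Legal moves for White: none.
In check with no legal moves → checkmate.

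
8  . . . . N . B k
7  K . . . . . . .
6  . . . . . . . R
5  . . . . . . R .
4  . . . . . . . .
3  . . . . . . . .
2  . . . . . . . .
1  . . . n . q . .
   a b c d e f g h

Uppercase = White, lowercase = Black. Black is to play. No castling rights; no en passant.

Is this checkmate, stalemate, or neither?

Black to move; black king on h8.
In check: yes, from the white rook on h6.
King squares — g7: attacked by Rg5; h7: attacked by Rh6; g8: attacked by Rg5.
Legal moves for Black: none.
In check with no legal moves → checkmate.

checkmate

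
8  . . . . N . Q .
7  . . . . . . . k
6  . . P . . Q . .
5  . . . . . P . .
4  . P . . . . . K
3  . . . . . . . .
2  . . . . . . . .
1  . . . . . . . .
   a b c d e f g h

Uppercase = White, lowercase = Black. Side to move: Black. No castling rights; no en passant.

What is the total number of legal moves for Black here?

1

Black to move; king on h7.
In check: yes, from the white queen on g8.
Legal moves: Kxg8.
Count: 1.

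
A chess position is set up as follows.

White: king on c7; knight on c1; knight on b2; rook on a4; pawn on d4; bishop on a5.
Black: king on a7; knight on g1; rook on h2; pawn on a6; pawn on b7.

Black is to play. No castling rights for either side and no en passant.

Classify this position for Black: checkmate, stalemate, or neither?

neither

Black to move; black king on a7.
In check: no.
Legal moves for Black include: Ka8, Rh8, Rh7+, Rh6, Rh5, Rh4, Rh3, Rg2, Rf2, Re2, Rd2, Rc2+, Rxb2, Rh1, Nh3, Nf3, Ne2, b6, ... (list truncated; more exist).
Black has legal moves and is not in check → neither.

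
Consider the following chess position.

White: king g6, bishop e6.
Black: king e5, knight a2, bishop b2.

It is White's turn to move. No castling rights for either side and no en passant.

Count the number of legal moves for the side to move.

17

White to move; king on g6.
In check: no.
Legal moves: Kh7, Kg7, Kf7, Kh6, Kh5, Kg5, Bg8, Bc8, Bf7, Bd7, Bf5, Bd5, Bg4, Bc4, Bh3, Bb3, Bxa2.
Count: 17.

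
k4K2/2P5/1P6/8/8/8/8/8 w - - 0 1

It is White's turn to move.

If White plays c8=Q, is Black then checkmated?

yes

After c8=Q: black king on a8; in check: yes, from the white queen on c8.
King squares — a7: attacked by Pb6; b7: attacked by Qc8; b8: attacked by Qc8.
Black has no legal moves → checkmate.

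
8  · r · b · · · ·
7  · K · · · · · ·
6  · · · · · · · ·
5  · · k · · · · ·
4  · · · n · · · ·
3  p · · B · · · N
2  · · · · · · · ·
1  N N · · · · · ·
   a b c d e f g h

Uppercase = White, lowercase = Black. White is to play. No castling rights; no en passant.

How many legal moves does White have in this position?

3

White to move; king on b7.
In check: yes, from the black rook on b8.
Legal moves: Kxb8, Ka7, Ka6.
Count: 3.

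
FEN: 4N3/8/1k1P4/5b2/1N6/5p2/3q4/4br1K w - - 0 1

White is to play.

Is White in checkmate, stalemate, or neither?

White to move; white king on h1.
In check: yes, from the black rook on f1.
King squares — g1: attacked by Rf1; g2: attacked by Qd2; h2: attacked by Qd2.
Legal moves for White: none.
In check with no legal moves → checkmate.

checkmate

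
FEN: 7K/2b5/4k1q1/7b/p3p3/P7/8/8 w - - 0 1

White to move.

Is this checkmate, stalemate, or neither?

White to move; white king on h8.
In check: no.
King squares — g7: attacked by Qg6; h7: attacked by Qg6; g8: attacked by Qg6.
Legal moves for White: none.
Not in check and no legal moves → stalemate.

stalemate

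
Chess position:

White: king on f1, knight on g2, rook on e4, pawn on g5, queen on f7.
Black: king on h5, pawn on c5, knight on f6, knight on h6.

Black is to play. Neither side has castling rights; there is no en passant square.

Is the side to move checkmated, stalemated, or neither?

Black to move; black king on h5.
In check: yes, from the white queen on f7.
Legal moves for Black: Kxg5, Nxf7.
Black is in check but has 2 legal moves → neither.

neither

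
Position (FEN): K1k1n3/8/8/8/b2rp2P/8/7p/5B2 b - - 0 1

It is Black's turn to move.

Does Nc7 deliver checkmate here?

After Nc7: white king on a8; in check: yes, from the black knight on c7.
White has 1 legal reply: Ka7.
In check but a legal move exists → not checkmate.

no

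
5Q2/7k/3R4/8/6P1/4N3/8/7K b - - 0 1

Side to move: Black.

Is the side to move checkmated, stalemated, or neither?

stalemate

Black to move; black king on h7.
In check: no.
King squares — g6: attacked by Rd6; h6: attacked by Rd6; g7: attacked by Qf8; g8: attacked by Qf8; h8: attacked by Qf8.
Legal moves for Black: none.
Not in check and no legal moves → stalemate.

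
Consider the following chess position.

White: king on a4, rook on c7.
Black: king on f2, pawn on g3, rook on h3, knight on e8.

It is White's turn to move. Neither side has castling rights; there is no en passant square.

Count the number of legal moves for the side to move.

White to move; king on a4.
In check: no.
Legal moves: Rc8, Rh7, Rg7, Rf7+, Re7, Rd7, Rb7, Ra7, Rc6, Rc5, Rc4, Rc3, Rc2+, Rc1, Kb5, Ka5, Kb4, Kb3, Ka3.
Count: 19.

19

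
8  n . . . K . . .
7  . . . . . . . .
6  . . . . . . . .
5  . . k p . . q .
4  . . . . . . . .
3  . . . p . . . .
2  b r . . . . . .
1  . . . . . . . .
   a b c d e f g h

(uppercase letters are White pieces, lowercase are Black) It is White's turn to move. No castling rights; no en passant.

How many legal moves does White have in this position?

White to move; king on e8.
In check: no.
Legal moves: Kf8, Kf7, Kd7.
Count: 3.

3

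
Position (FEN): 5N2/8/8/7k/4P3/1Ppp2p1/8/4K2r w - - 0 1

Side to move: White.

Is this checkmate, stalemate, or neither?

checkmate

White to move; white king on e1.
In check: yes, from the black rook on h1.
King squares — d1: attacked by Rh1; f1: attacked by Rh1; d2: attacked by Pc3; e2: attacked by Pd3; f2: attacked by Pg3.
Legal moves for White: none.
In check with no legal moves → checkmate.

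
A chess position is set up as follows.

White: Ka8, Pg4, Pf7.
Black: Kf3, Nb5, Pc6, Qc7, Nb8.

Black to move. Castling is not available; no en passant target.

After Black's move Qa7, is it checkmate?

After Qa7: white king on a8; in check: yes, from the black queen on a7.
King squares — a7: attacked by Nb5; b7: attacked by Qa7; b8: attacked by Qa7.
White has no legal moves → checkmate.

yes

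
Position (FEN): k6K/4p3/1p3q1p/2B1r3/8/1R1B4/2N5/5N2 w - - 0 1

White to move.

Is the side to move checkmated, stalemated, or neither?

neither

White to move; white king on h8.
In check: yes, from the black queen on f6.
King squares — g7: attacked by Qf6; h7: available; g8: available.
Legal moves for White: Kg8, Kh7.
White is in check but has 2 legal moves → neither.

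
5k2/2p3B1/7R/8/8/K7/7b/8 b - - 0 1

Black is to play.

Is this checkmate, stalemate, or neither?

Black to move; black king on f8.
In check: yes, from the white bishop on g7.
Legal moves for Black: Kg8, Ke8, Kxg7, Kf7, Ke7.
Black is in check but has 5 legal moves → neither.

neither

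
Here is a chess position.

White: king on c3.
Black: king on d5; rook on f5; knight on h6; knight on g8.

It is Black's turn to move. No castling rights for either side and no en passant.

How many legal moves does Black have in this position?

Black to move; king on d5.
In check: no.
Legal moves: Ne7, Nf6, Nf7, Ng4, Rf8, Rf7, Rf6, Rh5, Rg5, Re5, Rf4, Rf3+, Rf2, Rf1, Ke6, Kd6, Kc6, Ke5, Kc5, Ke4.
Count: 20.

20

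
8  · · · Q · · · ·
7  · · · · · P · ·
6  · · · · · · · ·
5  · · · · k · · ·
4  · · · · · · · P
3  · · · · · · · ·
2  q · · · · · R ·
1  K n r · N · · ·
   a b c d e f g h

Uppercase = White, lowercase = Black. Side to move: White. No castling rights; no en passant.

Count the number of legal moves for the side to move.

White to move; king on a1.
In check: yes, from the black queen on a2.
Legal moves: Kxa2, Rxa2.
Count: 2.

2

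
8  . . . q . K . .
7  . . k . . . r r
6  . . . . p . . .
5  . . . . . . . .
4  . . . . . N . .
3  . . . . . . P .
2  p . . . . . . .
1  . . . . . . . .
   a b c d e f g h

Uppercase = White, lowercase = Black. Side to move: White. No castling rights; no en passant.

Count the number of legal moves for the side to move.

White to move; king on f8.
In check: yes, from the black queen on d8.
Legal moves: none.
Count: 0.

0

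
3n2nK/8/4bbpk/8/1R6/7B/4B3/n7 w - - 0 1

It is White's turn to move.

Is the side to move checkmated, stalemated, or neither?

checkmate

White to move; white king on h8.
In check: yes, from the black bishop on f6.
King squares — g7: attacked by Bf6; h7: attacked by Kh6; g8: attacked by Be6.
Legal moves for White: none.
In check with no legal moves → checkmate.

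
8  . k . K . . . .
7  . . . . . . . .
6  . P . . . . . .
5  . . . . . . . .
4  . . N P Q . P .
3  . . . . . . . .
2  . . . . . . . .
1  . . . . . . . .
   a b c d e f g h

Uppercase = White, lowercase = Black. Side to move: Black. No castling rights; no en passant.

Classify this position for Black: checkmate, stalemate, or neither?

stalemate

Black to move; black king on b8.
In check: no.
King squares — a7: attacked by Pb6; b7: attacked by Qe4; c7: attacked by Pb6; a8: attacked by Qe4; c8: attacked by Kd8.
Legal moves for Black: none.
Not in check and no legal moves → stalemate.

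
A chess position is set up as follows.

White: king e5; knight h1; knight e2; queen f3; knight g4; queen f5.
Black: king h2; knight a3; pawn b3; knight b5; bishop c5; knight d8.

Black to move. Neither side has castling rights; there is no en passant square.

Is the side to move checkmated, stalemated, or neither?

checkmate

Black to move; black king on h2.
In check: yes, from the white knight on g4.
King squares — g1: attacked by Ne2; h1: attacked by Qf3; g2: attacked by Qf3; g3: attacked by Nh1; h3: attacked by Qf3.
Legal moves for Black: none.
In check with no legal moves → checkmate.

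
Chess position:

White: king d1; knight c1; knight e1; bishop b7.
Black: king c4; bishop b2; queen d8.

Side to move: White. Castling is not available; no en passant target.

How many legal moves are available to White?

5

White to move; king on d1.
In check: yes, from the black queen on d8.
Legal moves: Ke2, Kc2, Bd5+, Ned3, Ncd3.
Count: 5.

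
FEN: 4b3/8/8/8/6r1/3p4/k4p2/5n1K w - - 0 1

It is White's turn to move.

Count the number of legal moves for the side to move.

White to move; king on h1.
In check: no.
Legal moves: none.
Count: 0.

0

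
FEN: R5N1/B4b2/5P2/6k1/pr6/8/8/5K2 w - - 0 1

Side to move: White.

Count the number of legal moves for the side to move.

White to move; king on f1.
In check: no.
Legal moves: Ne7, Nh6, Rf8, Re8, Rd8, Rc8, Rb8, Bb8, Bb6, Bc5, Bd4, Be3+, Bf2, Bg1, Kg2, Kf2, Ke2, Kg1, Ke1.
Count: 19.

19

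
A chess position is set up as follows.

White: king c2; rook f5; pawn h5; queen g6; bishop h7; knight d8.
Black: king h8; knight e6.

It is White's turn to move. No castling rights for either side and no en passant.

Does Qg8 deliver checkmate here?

After Qg8: black king on h8; in check: yes, from the white queen on g8.
King squares — g7: attacked by Qg8; h7: attacked by Qg8; g8: attacked by Bh7.
Black has no legal moves → checkmate.

yes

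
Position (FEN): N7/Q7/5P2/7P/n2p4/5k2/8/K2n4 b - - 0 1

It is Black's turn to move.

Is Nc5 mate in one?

After Nc5: white king on a1; in check: no.
White is not in check, so this cannot be checkmate.

no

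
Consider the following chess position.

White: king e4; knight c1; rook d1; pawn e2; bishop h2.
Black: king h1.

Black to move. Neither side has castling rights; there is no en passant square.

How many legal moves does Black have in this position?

Black to move; king on h1.
In check: yes, from the white rook on d1.
Legal moves: Kxh2, Kg2.
Count: 2.

2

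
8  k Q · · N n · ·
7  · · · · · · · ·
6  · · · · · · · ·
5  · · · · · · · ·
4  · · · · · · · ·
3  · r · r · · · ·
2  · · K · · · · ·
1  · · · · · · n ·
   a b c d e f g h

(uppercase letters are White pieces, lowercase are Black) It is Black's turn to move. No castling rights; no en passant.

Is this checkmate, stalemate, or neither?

neither

Black to move; black king on a8.
In check: yes, from the white queen on b8.
Legal moves for Black: Kxb8, Rxb8.
Black is in check but has 2 legal moves → neither.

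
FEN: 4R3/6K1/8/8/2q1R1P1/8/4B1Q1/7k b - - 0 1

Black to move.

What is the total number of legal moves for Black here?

Black to move; king on h1.
In check: yes, from the white queen on g2.
Legal moves: Kxg2.
Count: 1.

1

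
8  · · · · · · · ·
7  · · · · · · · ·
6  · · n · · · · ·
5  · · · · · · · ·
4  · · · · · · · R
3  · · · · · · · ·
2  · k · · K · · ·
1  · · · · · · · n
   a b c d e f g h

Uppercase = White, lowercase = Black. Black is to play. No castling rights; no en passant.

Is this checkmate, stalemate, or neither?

Black to move; black king on b2.
In check: no.
Legal moves for Black: Nd8, Nb8, Ne7, Na7, Ne5, Na5, Nd4+, Nb4, Kc3, Kb3, Ka3, Kc2, Ka2, Kc1, Kb1, Ka1, Ng3+, Nf2.
Black has 18 legal moves and is not in check → neither.

neither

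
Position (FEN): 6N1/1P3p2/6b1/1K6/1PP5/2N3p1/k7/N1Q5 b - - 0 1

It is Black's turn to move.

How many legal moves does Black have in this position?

0

Black to move; king on a2.
In check: yes, from the white knight on c3.
Legal moves: none.
Count: 0.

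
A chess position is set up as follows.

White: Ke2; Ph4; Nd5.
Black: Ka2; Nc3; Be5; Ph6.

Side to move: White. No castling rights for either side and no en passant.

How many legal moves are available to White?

White to move; king on e2.
In check: yes, from the black knight on c3.
Legal moves: Kf3, Ke3, Kd3, Kf2, Kd2, Kf1, Ke1, Nxc3+.
Count: 8.

8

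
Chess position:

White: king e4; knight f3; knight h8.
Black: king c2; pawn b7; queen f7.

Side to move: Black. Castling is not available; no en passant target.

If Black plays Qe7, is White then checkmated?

no

After Qe7: white king on e4; in check: yes, from the black queen on e7.
White has 5 legal replies: Kf5, Kd5, Kf4, Kd4, Ne5.
In check but a legal move exists → not checkmate.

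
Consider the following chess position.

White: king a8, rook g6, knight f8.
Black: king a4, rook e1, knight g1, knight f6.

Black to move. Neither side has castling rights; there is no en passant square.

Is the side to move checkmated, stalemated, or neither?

Black to move; black king on a4.
In check: no.
Legal moves for Black include: Ng8, Ne8, Nh7, Nd7, Nh5, Nd5, Ng4, Ne4, Kb5, Ka5, Kb4, Kb3, Ka3, Nh3, Nf3, Ne2, Re8+, Re7, ... (list truncated; more exist).
Black has legal moves and is not in check → neither.

neither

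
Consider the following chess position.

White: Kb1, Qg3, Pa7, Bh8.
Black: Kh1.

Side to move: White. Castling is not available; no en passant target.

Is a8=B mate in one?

yes

After a8=B: black king on h1; in check: yes, from the white bishop on a8.
King squares — g1: attacked by Qg3; g2: attacked by Qg3; h2: attacked by Qg3.
Black has no legal moves → checkmate.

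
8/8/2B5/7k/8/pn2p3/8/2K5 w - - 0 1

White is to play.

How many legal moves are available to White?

White to move; king on c1.
In check: yes, from the black knight on b3.
Legal moves: Kc2, Kd1, Kb1.
Count: 3.

3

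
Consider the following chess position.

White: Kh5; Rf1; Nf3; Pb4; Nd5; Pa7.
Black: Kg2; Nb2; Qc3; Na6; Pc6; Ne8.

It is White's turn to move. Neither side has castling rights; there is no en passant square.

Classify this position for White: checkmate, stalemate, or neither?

White to move; white king on h5.
In check: no.
Legal moves for White include: Kh6, Kg6, Kg5, Kh4, Kg4, Ne7, Nc7, Nf6, Nb6, Nf4+, Ne3+, Nxc3, Ng5, Ne5, Nh4+, Nd4, Nh2, Nd2, ... (list truncated; more exist).
White has legal moves and is not in check → neither.

neither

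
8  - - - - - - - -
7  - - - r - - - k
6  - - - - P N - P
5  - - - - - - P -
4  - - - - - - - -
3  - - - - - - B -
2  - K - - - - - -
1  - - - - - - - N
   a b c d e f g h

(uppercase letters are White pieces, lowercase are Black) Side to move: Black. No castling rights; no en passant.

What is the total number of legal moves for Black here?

Black to move; king on h7.
In check: yes, from the white knight on f6.
Legal moves: Kh8, Kg6.
Count: 2.

2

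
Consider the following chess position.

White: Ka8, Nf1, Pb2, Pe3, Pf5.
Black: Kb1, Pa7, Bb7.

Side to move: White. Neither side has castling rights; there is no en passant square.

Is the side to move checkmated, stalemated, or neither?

neither

White to move; white king on a8.
In check: yes, from the black bishop on b7.
Legal moves for White: Kb8, Kxb7, Kxa7.
White is in check but has 3 legal moves → neither.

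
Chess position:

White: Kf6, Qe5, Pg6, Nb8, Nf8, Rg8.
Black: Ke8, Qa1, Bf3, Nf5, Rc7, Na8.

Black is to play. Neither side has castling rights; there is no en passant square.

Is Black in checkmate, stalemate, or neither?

neither

Black to move; black king on e8.
In check: yes, from the white queen on e5.
Legal moves for Black: Kd8, Re7, Ne7, Qxe5+.
Black is in check but has 4 legal moves → neither.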